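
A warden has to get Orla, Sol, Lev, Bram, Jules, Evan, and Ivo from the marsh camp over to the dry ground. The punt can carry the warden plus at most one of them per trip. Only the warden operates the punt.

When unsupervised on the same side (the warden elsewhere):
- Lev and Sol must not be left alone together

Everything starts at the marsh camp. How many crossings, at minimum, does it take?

13

Counting alone: the warden can take at most 1 across per trip to the dry ground, so moving all 7 needs at least 7 loaded trips out, with a return between consecutive ones — at least 13 crossings.
The plan below uses exactly 13 crossings, so it is optimal:
1. Warden goes to the dry ground with Sol.  [the marsh camp: Bram, Evan, Ivo, Jules, Lev, Orla | the dry ground: Sol]
2. Warden goes back to the marsh camp alone.  [the marsh camp: Bram, Evan, Ivo, Jules, Lev, Orla | the dry ground: Sol]
3. Warden goes to the dry ground with Orla.  [the marsh camp: Bram, Evan, Ivo, Jules, Lev | the dry ground: Orla, Sol]
4. Warden goes back to the marsh camp alone.  [the marsh camp: Bram, Evan, Ivo, Jules, Lev | the dry ground: Orla, Sol]
5. Warden goes to the dry ground with Bram.  [the marsh camp: Evan, Ivo, Jules, Lev | the dry ground: Bram, Orla, Sol]
6. Warden goes back to the marsh camp alone.  [the marsh camp: Evan, Ivo, Jules, Lev | the dry ground: Bram, Orla, Sol]
7. Warden goes to the dry ground with Jules.  [the marsh camp: Evan, Ivo, Lev | the dry ground: Bram, Jules, Orla, Sol]
8. Warden goes back to the marsh camp alone.  [the marsh camp: Evan, Ivo, Lev | the dry ground: Bram, Jules, Orla, Sol]
9. Warden goes to the dry ground with Evan.  [the marsh camp: Ivo, Lev | the dry ground: Bram, Evan, Jules, Orla, Sol]
10. Warden goes back to the marsh camp alone.  [the marsh camp: Ivo, Lev | the dry ground: Bram, Evan, Jules, Orla, Sol]
11. Warden goes to the dry ground with Ivo.  [the marsh camp: Lev | the dry ground: Bram, Evan, Ivo, Jules, Orla, Sol]
12. Warden goes back to the marsh camp alone.  [the marsh camp: Lev | the dry ground: Bram, Evan, Ivo, Jules, Orla, Sol]
13. Warden goes to the dry ground with Lev.  [the marsh camp: — | the dry ground: Bram, Evan, Ivo, Jules, Lev, Orla, Sol]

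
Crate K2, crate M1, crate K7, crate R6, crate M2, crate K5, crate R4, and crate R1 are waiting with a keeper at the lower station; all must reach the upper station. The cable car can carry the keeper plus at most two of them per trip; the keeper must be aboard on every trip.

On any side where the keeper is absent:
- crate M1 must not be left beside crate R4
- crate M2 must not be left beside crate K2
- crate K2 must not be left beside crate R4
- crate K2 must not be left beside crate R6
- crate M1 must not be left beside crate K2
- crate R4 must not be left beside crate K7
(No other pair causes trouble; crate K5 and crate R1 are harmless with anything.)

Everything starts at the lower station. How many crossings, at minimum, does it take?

Counting alone: the keeper can take at most 2 across per trip to the upper station, so moving all 8 needs at least 4 loaded trips out, with a return between consecutive ones — at least 7 crossings.
The safety rule pushes this higher. Following every safe sequence of crossings, the most of the 8 that can be at the upper station as the cable car arrives there on crossings 7, 9, 11 is 5, 6, 7 respectively — never all 8.
So no plan with fewer than 13 crossings exists, and this one achieves 13:
1. Keeper goes to the upper station with crate K2 and crate R4.
2. Keeper goes back to the lower station with crate K2.
3. Keeper goes to the upper station with crate K2 and crate K7.
4. Keeper goes back to the lower station with crate R4.
5. Keeper goes to the upper station with crate M1 and crate R6.
6. Keeper goes back to the lower station with crate K2.
7. Keeper goes to the upper station with crate K2 and crate M2.
8. Keeper goes back to the lower station with crate K2.
9. Keeper goes to the upper station with crate K2 and crate K5.
10. Keeper goes back to the lower station with crate K2.
11. Keeper goes to the upper station with crate K2 and crate R1.
12. Keeper goes back to the lower station with crate K2.
13. Keeper goes to the upper station with crate K2 and crate R4.

13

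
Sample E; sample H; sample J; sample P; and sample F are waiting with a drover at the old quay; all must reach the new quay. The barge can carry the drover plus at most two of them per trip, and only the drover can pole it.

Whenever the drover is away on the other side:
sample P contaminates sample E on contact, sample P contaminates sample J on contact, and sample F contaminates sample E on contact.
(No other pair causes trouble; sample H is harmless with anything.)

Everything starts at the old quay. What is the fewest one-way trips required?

5

Counting alone: the drover can take at most 2 across per trip to the new quay, so moving all 5 needs at least 3 loaded trips out, with a return between consecutive ones — at least 5 crossings.
The plan below uses exactly 5 crossings, so it is optimal:
1. Drover goes to the new quay with sample E and sample J.  [the old quay: sample F, sample H, sample P | the new quay: sample E, sample J]
2. Drover goes back to the old quay alone.  [the old quay: sample F, sample H, sample P | the new quay: sample E, sample J]
3. Drover goes to the new quay with sample H.  [the old quay: sample F, sample P | the new quay: sample E, sample H, sample J]
4. Drover goes back to the old quay alone.  [the old quay: sample F, sample P | the new quay: sample E, sample H, sample J]
5. Drover goes to the new quay with sample F and sample P.  [the old quay: — | the new quay: sample E, sample F, sample H, sample J, sample P]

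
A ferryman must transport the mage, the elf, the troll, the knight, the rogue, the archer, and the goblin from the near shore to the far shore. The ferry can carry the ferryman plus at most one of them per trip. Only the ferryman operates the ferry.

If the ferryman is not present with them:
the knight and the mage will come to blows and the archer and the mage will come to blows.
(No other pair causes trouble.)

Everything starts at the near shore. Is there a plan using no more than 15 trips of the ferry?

Yes — this plan uses 15 crossings (≤ 15):
1. Ferryman goes to the far shore with the mage.  [the near shore: the archer, the elf, the goblin, the knight, the rogue, the troll | the far shore: the mage]
2. Ferryman goes back to the near shore alone.  [the near shore: the archer, the elf, the goblin, the knight, the rogue, the troll | the far shore: the mage]
3. Ferryman goes to the far shore with the elf.  [the near shore: the archer, the goblin, the knight, the rogue, the troll | the far shore: the elf, the mage]
4. Ferryman goes back to the near shore alone.  [the near shore: the archer, the goblin, the knight, the rogue, the troll | the far shore: the elf, the mage]
5. Ferryman goes to the far shore with the troll.  [the near shore: the archer, the goblin, the knight, the rogue | the far shore: the elf, the mage, the troll]
6. Ferryman goes back to the near shore alone.  [the near shore: the archer, the goblin, the knight, the rogue | the far shore: the elf, the mage, the troll]
7. Ferryman goes to the far shore with the knight.  [the near shore: the archer, the goblin, the rogue | the far shore: the elf, the knight, the mage, the troll]
8. Ferryman goes back to the near shore with the mage.  [the near shore: the archer, the goblin, the mage, the rogue | the far shore: the elf, the knight, the troll]
9. Ferryman goes to the far shore with the archer.  [the near shore: the goblin, the mage, the rogue | the far shore: the archer, the elf, the knight, the troll]
10. Ferryman goes back to the near shore alone.  [the near shore: the goblin, the mage, the rogue | the far shore: the archer, the elf, the knight, the troll]
11. Ferryman goes to the far shore with the rogue.  [the near shore: the goblin, the mage | the far shore: the archer, the elf, the knight, the rogue, the troll]
12. Ferryman goes back to the near shore alone.  [the near shore: the goblin, the mage | the far shore: the archer, the elf, the knight, the rogue, the troll]
13. Ferryman goes to the far shore with the goblin.  [the near shore: the mage | the far shore: the archer, the elf, the goblin, the knight, the rogue, the troll]
14. Ferryman goes back to the near shore alone.  [the near shore: the mage | the far shore: the archer, the elf, the goblin, the knight, the rogue, the troll]
15. Ferryman goes to the far shore with the mage.  [the near shore: — | the far shore: the archer, the elf, the goblin, the knight, the mage, the rogue, the troll]

Yes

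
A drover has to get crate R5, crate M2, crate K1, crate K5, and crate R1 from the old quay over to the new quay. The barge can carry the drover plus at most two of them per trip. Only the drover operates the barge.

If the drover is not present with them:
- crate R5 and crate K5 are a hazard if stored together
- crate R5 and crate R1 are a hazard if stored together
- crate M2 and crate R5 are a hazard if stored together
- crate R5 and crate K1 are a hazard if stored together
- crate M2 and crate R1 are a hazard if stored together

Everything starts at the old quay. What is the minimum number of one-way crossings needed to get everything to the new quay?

Counting alone: the drover can take at most 2 across per trip to the new quay, so moving all 5 needs at least 3 loaded trips out, with a return between consecutive ones — at least 5 crossings.
The safety rule pushes this higher. Following every safe sequence of crossings, the most of the 5 that can be at the new quay as the barge arrives there on crossing 5 is 4 — never all 5.
So no plan with fewer than 7 crossings exists, and this one achieves 7:
1. Drover goes to the new quay with crate M2 and crate R5.
2. Drover goes back to the old quay with crate R5.
3. Drover goes to the new quay with crate K1 and crate R5.
4. Drover goes back to the old quay with crate R5.
5. Drover goes to the new quay with crate K5 and crate R5.
6. Drover goes back to the old quay with crate R5.
7. Drover goes to the new quay with crate R1 and crate R5.

7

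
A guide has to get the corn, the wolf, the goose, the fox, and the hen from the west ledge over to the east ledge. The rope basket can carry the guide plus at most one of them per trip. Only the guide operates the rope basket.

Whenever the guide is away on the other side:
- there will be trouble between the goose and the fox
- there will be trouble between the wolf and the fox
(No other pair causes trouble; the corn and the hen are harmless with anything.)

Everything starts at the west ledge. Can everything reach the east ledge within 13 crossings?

Yes

Yes — this plan uses 11 crossings (≤ 13):
1. Guide goes to the east ledge with the fox.
2. Guide goes back to the west ledge alone.
3. Guide goes to the east ledge with the corn.
4. Guide goes back to the west ledge alone.
5. Guide goes to the east ledge with the wolf.
6. Guide goes back to the west ledge with the fox.
7. Guide goes to the east ledge with the goose.
8. Guide goes back to the west ledge alone.
9. Guide goes to the east ledge with the hen.
10. Guide goes back to the west ledge alone.
11. Guide goes to the east ledge with the fox.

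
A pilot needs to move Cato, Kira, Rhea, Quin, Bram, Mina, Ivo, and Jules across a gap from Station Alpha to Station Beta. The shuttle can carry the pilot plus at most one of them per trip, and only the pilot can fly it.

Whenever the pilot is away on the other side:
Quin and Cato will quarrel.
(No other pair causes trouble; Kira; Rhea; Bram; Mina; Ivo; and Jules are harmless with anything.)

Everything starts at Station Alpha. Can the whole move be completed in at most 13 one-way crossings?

No

Counting alone: the pilot can take at most 1 across per trip to Station Beta, so moving all 8 needs at least 8 loaded trips out, with a return between consecutive ones — at least 15 crossings.
Since 13 < 15, 13 crossings cannot be enough. (The shortest complete plan in fact takes 15:)
1. Pilot goes to Station Beta with Cato.
2. Pilot goes back to Station Alpha alone.
3. Pilot goes to Station Beta with Kira.
4. Pilot goes back to Station Alpha alone.
5. Pilot goes to Station Beta with Rhea.
6. Pilot goes back to Station Alpha alone.
7. Pilot goes to Station Beta with Bram.
8. Pilot goes back to Station Alpha alone.
9. Pilot goes to Station Beta with Mina.
10. Pilot goes back to Station Alpha alone.
11. Pilot goes to Station Beta with Ivo.
12. Pilot goes back to Station Alpha alone.
13. Pilot goes to Station Beta with Jules.
14. Pilot goes back to Station Alpha alone.
15. Pilot goes to Station Beta with Quin.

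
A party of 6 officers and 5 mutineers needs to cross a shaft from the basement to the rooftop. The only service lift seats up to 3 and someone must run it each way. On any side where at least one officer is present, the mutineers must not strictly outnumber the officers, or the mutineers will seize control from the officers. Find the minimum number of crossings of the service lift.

9

Counting alone: each trip to the rooftop takes at most 3 across and each return brings at least 1 back, so after t trips out (and t−1 returns) at most 3t − (t−1) of the 11 are across; that first reaches 11 at t = 5, so at least 9 crossings are needed.
The plan below uses exactly 9 crossings, so it is optimal:
1. 3 mutineers → the rooftop.  (the basement: 6O 2M; the rooftop: 0O 3M)
2. 1 mutineer ← the basement.  (the basement: 6O 3M; the rooftop: 0O 2M)
3. 3 officers → the rooftop.  (the basement: 3O 3M; the rooftop: 3O 2M)
4. 1 officer ← the basement.  (the basement: 4O 3M; the rooftop: 2O 2M)
5. 2 officers and 1 mutineer → the rooftop.  (the basement: 2O 2M; the rooftop: 4O 3M)
6. 1 officer ← the basement.  (the basement: 3O 2M; the rooftop: 3O 3M)
7. 2 officers and 1 mutineer → the rooftop.  (the basement: 1O 1M; the rooftop: 5O 4M)
8. 1 officer ← the basement.  (the basement: 2O 1M; the rooftop: 4O 4M)
9. 2 officers and 1 mutineer → the rooftop.  (the basement: 0O 0M; the rooftop: 6O 5M)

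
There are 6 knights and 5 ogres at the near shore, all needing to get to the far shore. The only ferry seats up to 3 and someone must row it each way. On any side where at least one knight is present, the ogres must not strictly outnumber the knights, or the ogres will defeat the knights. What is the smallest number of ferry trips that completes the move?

9

Counting alone: each trip to the far shore takes at most 3 across and each return brings at least 1 back, so after t trips out (and t−1 returns) at most 3t − (t−1) of the 11 are across; that first reaches 11 at t = 5, so at least 9 crossings are needed.
The plan below uses exactly 9 crossings, so it is optimal:
1. 3 ogres → the far shore.  (the near shore: 6K 2O; the far shore: 0K 3O)
2. 1 ogre ← the near shore.  (the near shore: 6K 3O; the far shore: 0K 2O)
3. 3 knights → the far shore.  (the near shore: 3K 3O; the far shore: 3K 2O)
4. 1 knight ← the near shore.  (the near shore: 4K 3O; the far shore: 2K 2O)
5. 2 knights and 1 ogre → the far shore.  (the near shore: 2K 2O; the far shore: 4K 3O)
6. 1 knight ← the near shore.  (the near shore: 3K 2O; the far shore: 3K 3O)
7. 2 knights and 1 ogre → the far shore.  (the near shore: 1K 1O; the far shore: 5K 4O)
8. 1 knight ← the near shore.  (the near shore: 2K 1O; the far shore: 4K 4O)
9. 2 knights and 1 ogre → the far shore.  (the near shore: 0K 0O; the far shore: 6K 5O)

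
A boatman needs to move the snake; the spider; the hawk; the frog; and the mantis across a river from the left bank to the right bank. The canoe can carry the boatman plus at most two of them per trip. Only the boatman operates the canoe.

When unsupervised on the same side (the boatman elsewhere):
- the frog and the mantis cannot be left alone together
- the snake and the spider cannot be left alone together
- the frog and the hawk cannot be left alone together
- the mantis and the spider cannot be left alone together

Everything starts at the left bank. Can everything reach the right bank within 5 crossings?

Counting alone: the boatman can take at most 2 across per trip to the right bank, so moving all 5 needs at least 3 loaded trips out, with a return between consecutive ones — at least 5 crossings.
The safety rule pushes this higher. Following every safe sequence of crossings, the most of the 5 that can be at the right bank as the canoe arrives there on crossing 5 is 4 — never all 5.
So the move cannot be finished within 5 crossings. (The shortest complete plan takes 7:)
1. Boatman goes to the right bank with the frog and the spider.  [the left bank: the hawk, the mantis, the snake | the right bank: the frog, the spider]
2. Boatman goes back to the left bank alone.  [the left bank: the hawk, the mantis, the snake | the right bank: the frog, the spider]
3. Boatman goes to the right bank with the snake.  [the left bank: the hawk, the mantis | the right bank: the frog, the snake, the spider]
4. Boatman goes back to the left bank with the spider.  [the left bank: the hawk, the mantis, the spider | the right bank: the frog, the snake]
5. Boatman goes to the right bank with the hawk and the mantis.  [the left bank: the spider | the right bank: the frog, the hawk, the mantis, the snake]
6. Boatman goes back to the left bank with the frog.  [the left bank: the frog, the spider | the right bank: the hawk, the mantis, the snake]
7. Boatman goes to the right bank with the frog and the spider.  [the left bank: — | the right bank: the frog, the hawk, the mantis, the snake, the spider]

No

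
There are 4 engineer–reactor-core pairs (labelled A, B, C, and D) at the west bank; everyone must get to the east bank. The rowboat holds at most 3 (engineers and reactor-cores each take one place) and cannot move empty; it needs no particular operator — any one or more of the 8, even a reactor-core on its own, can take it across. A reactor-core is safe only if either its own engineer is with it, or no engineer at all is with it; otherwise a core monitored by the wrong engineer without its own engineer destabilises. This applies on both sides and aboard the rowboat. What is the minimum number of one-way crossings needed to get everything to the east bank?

9

Counting alone: each trip to the east bank takes at most 3 across and each return brings at least 1 back, so after t trips out (and t−1 returns) at most 3t − (t−1) of the 8 are across; that first reaches 8 at t = 4, so at least 7 crossings are needed.
The safety rule pushes this higher. Following every safe sequence of crossings, the most of the 8 that can be at the east bank as the rowboat arrives there on crossing 7 is 7 — never all 8.
So no plan with fewer than 9 crossings exists, and this one achieves 9:
1. engineer A and reactor-core A cross → the east bank.
2. engineer A crosses ← the west bank.
3. engineer A, engineer B, and reactor-core B cross → the east bank.
4. engineer A and reactor-core A cross ← the west bank.
5. engineer A, engineer C, and engineer D cross → the east bank.
6. reactor-core B crosses ← the west bank.
7. reactor-core A and reactor-core B cross → the east bank.
8. reactor-core A crosses ← the west bank.
9. reactor-core A, reactor-core C, and reactor-core D cross → the east bank.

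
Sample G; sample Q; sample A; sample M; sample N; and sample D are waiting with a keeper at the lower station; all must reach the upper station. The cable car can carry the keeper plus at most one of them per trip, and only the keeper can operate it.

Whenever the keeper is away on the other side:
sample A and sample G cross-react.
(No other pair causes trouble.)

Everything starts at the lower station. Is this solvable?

Yes

1. Keeper goes to the upper station with sample G.
2. Keeper goes back to the lower station alone.
3. Keeper goes to the upper station with sample Q.
4. Keeper goes back to the lower station alone.
5. Keeper goes to the upper station with sample M.
6. Keeper goes back to the lower station alone.
7. Keeper goes to the upper station with sample N.
8. Keeper goes back to the lower station alone.
9. Keeper goes to the upper station with sample D.
10. Keeper goes back to the lower station alone.
11. Keeper goes to the upper station with sample A.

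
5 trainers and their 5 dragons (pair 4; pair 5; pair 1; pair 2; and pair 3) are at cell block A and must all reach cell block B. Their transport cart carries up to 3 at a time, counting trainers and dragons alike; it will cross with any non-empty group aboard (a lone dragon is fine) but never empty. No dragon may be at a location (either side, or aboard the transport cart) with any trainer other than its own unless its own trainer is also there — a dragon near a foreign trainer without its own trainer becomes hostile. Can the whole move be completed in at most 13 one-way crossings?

Yes

Yes — this plan uses 11 crossings (≤ 13):
1. dragon 4 and trainer 4 cross → cell block B.
2. trainer 4 crosses ← cell block A.
3. dragon 1, dragon 2, and dragon 5 cross → cell block B.
4. dragon 4 crosses ← cell block A.
5. trainer 1, trainer 2, and trainer 5 cross → cell block B.
6. dragon 5 and trainer 5 cross ← cell block A.
7. trainer 3, trainer 4, and trainer 5 cross → cell block B.
8. dragon 1 crosses ← cell block A.
9. dragon 4 and dragon 5 cross → cell block B.
10. dragon 4 crosses ← cell block A.
11. dragon 1, dragon 3, and dragon 4 cross → cell block B.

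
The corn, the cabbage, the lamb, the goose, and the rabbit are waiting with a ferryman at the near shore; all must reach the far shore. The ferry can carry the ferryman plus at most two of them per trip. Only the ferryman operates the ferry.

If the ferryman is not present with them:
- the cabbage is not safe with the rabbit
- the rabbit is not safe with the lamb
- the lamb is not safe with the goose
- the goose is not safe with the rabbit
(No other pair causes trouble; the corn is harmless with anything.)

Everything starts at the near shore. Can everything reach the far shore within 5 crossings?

No

Counting alone: the ferryman can take at most 2 across per trip to the far shore, so moving all 5 needs at least 3 loaded trips out, with a return between consecutive ones — at least 5 crossings.
The safety rule pushes this higher. Following every safe sequence of crossings, the most of the 5 that can be at the far shore as the ferry arrives there on crossing 5 is 4 — never all 5.
So the move cannot be finished within 5 crossings. (The shortest complete plan takes 7:)
1. Ferryman goes to the far shore with the lamb and the rabbit.  [the near shore: the cabbage, the corn, the goose | the far shore: the lamb, the rabbit]
2. Ferryman goes back to the near shore with the lamb.  [the near shore: the cabbage, the corn, the goose, the lamb | the far shore: the rabbit]
3. Ferryman goes to the far shore with the corn and the lamb.  [the near shore: the cabbage, the goose | the far shore: the corn, the lamb, the rabbit]
4. Ferryman goes back to the near shore with the lamb.  [the near shore: the cabbage, the goose, the lamb | the far shore: the corn, the rabbit]
5. Ferryman goes to the far shore with the cabbage and the lamb.  [the near shore: the goose | the far shore: the cabbage, the corn, the lamb, the rabbit]
6. Ferryman goes back to the near shore with the rabbit.  [the near shore: the goose, the rabbit | the far shore: the cabbage, the corn, the lamb]
7. Ferryman goes to the far shore with the goose and the rabbit.  [the near shore: — | the far shore: the cabbage, the corn, the goose, the lamb, the rabbit]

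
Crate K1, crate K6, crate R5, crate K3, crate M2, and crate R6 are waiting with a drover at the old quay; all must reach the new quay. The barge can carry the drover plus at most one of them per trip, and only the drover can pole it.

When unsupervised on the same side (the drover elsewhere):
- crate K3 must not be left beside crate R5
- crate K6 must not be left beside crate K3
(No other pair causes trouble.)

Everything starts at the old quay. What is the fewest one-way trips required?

Counting alone: the drover can take at most 1 across per trip to the new quay, so moving all 6 needs at least 6 loaded trips out, with a return between consecutive ones — at least 11 crossings.
The safety rule pushes this higher. Following every safe sequence of crossings, the most of the 6 that can be at the new quay as the barge arrives there on crossing 11 is 5 — never all 6.
So no plan with fewer than 13 crossings exists, and this one achieves 13:
1. Drover goes to the new quay with crate K3.
2. Drover goes back to the old quay alone.
3. Drover goes to the new quay with crate K1.
4. Drover goes back to the old quay alone.
5. Drover goes to the new quay with crate K6.
6. Drover goes back to the old quay with crate K3.
7. Drover goes to the new quay with crate R5.
8. Drover goes back to the old quay alone.
9. Drover goes to the new quay with crate M2.
10. Drover goes back to the old quay alone.
11. Drover goes to the new quay with crate R6.
12. Drover goes back to the old quay alone.
13. Drover goes to the new quay with crate K3.

13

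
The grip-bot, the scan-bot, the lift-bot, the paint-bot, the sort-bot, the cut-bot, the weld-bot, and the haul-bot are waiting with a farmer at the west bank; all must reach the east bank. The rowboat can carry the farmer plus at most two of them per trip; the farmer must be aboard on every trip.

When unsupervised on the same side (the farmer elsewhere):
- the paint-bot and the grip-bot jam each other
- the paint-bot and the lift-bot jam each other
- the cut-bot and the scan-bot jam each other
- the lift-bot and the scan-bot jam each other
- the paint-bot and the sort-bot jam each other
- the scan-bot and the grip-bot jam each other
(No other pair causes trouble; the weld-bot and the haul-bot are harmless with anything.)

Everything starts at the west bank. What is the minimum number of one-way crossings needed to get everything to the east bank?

Counting alone: the farmer can take at most 2 across per trip to the east bank, so moving all 8 needs at least 4 loaded trips out, with a return between consecutive ones — at least 7 crossings.
The safety rule pushes this higher. Following every safe sequence of crossings, the most of the 8 that can be at the east bank as the rowboat arrives there on crossing 7 is 6 — never all 8.
So no plan with fewer than 9 crossings exists, and this one achieves 9:
1. Farmer goes to the east bank with the paint-bot and the scan-bot.
2. Farmer goes back to the west bank alone.
3. Farmer goes to the east bank with the grip-bot and the lift-bot.
4. Farmer goes back to the west bank with the paint-bot and the scan-bot.
5. Farmer goes to the east bank with the cut-bot and the sort-bot.
6. Farmer goes back to the west bank alone.
7. Farmer goes to the east bank with the haul-bot and the weld-bot.
8. Farmer goes back to the west bank alone.
9. Farmer goes to the east bank with the paint-bot and the scan-bot.

9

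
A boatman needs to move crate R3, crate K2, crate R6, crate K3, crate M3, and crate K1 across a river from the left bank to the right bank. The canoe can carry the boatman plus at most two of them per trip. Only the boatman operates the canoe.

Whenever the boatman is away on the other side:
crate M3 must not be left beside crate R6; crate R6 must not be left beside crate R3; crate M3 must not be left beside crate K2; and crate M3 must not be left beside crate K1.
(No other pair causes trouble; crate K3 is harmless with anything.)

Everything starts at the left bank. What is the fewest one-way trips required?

7

Counting alone: the boatman can take at most 2 across per trip to the right bank, so moving all 6 needs at least 3 loaded trips out, with a return between consecutive ones — at least 5 crossings.
The safety rule pushes this higher. Following every safe sequence of crossings, the most of the 6 that can be at the right bank as the canoe arrives there on crossing 5 is 5 — never all 6.
So no plan with fewer than 7 crossings exists, and this one achieves 7:
1. Boatman goes to the right bank with crate M3 and crate R3.
2. Boatman goes back to the left bank alone.
3. Boatman goes to the right bank with crate K3.
4. Boatman goes back to the left bank alone.
5. Boatman goes to the right bank with crate K1 and crate K2.
6. Boatman goes back to the left bank with crate M3.
7. Boatman goes to the right bank with crate M3 and crate R6.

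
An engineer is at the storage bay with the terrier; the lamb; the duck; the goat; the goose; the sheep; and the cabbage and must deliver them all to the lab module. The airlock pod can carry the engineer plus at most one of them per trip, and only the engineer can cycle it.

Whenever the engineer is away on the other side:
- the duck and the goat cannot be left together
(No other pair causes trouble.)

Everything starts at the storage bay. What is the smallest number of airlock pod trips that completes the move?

13

Counting alone: the engineer can take at most 1 across per trip to the lab module, so moving all 7 needs at least 7 loaded trips out, with a return between consecutive ones — at least 13 crossings.
The plan below uses exactly 13 crossings, so it is optimal:
1. Engineer goes to the lab module with the duck.  [the storage bay: the cabbage, the goat, the goose, the lamb, the sheep, the terrier | the lab module: the duck]
2. Engineer goes back to the storage bay alone.  [the storage bay: the cabbage, the goat, the goose, the lamb, the sheep, the terrier | the lab module: the duck]
3. Engineer goes to the lab module with the terrier.  [the storage bay: the cabbage, the goat, the goose, the lamb, the sheep | the lab module: the duck, the terrier]
4. Engineer goes back to the storage bay alone.  [the storage bay: the cabbage, the goat, the goose, the lamb, the sheep | the lab module: the duck, the terrier]
5. Engineer goes to the lab module with the lamb.  [the storage bay: the cabbage, the goat, the goose, the sheep | the lab module: the duck, the lamb, the terrier]
6. Engineer goes back to the storage bay alone.  [the storage bay: the cabbage, the goat, the goose, the sheep | the lab module: the duck, the lamb, the terrier]
7. Engineer goes to the lab module with the goose.  [the storage bay: the cabbage, the goat, the sheep | the lab module: the duck, the goose, the lamb, the terrier]
8. Engineer goes back to the storage bay alone.  [the storage bay: the cabbage, the goat, the sheep | the lab module: the duck, the goose, the lamb, the terrier]
9. Engineer goes to the lab module with the sheep.  [the storage bay: the cabbage, the goat | the lab module: the duck, the goose, the lamb, the sheep, the terrier]
10. Engineer goes back to the storage bay alone.  [the storage bay: the cabbage, the goat | the lab module: the duck, the goose, the lamb, the sheep, the terrier]
11. Engineer goes to the lab module with the cabbage.  [the storage bay: the goat | the lab module: the cabbage, the duck, the goose, the lamb, the sheep, the terrier]
12. Engineer goes back to the storage bay alone.  [the storage bay: the goat | the lab module: the cabbage, the duck, the goose, the lamb, the sheep, the terrier]
13. Engineer goes to the lab module with the goat.  [the storage bay: — | the lab module: the cabbage, the duck, the goat, the goose, the lamb, the sheep, the terrier]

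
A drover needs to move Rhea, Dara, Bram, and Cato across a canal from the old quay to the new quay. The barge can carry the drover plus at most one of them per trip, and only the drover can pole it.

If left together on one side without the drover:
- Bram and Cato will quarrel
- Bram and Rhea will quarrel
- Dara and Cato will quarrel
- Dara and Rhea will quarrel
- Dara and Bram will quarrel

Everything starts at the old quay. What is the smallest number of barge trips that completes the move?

Whatever the first load, the items left behind include a forbidden pair without the drover. No opening move is safe, so no plan exists.

impossible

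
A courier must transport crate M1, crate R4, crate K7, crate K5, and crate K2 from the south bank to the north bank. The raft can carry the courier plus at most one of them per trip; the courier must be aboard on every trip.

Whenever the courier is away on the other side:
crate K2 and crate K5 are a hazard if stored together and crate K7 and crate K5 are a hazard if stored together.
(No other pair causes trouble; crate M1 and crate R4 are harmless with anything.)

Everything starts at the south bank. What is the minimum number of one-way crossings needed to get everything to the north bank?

11

Counting alone: the courier can take at most 1 across per trip to the north bank, so moving all 5 needs at least 5 loaded trips out, with a return between consecutive ones — at least 9 crossings.
The safety rule pushes this higher. Following every safe sequence of crossings, the most of the 5 that can be at the north bank as the raft arrives there on crossing 9 is 4 — never all 5.
So no plan with fewer than 11 crossings exists, and this one achieves 11:
1. Courier goes to the north bank with crate K5.
2. Courier goes back to the south bank alone.
3. Courier goes to the north bank with crate M1.
4. Courier goes back to the south bank alone.
5. Courier goes to the north bank with crate R4.
6. Courier goes back to the south bank alone.
7. Courier goes to the north bank with crate K7.
8. Courier goes back to the south bank with crate K5.
9. Courier goes to the north bank with crate K2.
10. Courier goes back to the south bank alone.
11. Courier goes to the north bank with crate K5.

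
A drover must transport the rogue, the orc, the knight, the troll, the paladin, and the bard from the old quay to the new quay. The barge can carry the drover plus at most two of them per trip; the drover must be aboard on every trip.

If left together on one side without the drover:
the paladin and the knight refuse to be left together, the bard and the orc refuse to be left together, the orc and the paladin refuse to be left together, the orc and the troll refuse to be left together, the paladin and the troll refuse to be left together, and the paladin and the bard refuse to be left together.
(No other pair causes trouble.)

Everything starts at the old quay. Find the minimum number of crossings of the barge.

9

Counting alone: the drover can take at most 2 across per trip to the new quay, so moving all 6 needs at least 3 loaded trips out, with a return between consecutive ones — at least 5 crossings.
The safety rule pushes this higher. Following every safe sequence of crossings, the most of the 6 that can be at the new quay as the barge arrives there on crossings 5, 7 is 4, 5 respectively — never all 6.
So no plan with fewer than 9 crossings exists, and this one achieves 9:
1. Drover goes to the new quay with the orc and the paladin.
2. Drover goes back to the old quay with the orc.
3. Drover goes to the new quay with the orc and the rogue.
4. Drover goes back to the old quay with the orc.
5. Drover goes to the new quay with the knight and the orc.
6. Drover goes back to the old quay with the paladin.
7. Drover goes to the new quay with the bard and the troll.
8. Drover goes back to the old quay with the orc.
9. Drover goes to the new quay with the orc and the paladin.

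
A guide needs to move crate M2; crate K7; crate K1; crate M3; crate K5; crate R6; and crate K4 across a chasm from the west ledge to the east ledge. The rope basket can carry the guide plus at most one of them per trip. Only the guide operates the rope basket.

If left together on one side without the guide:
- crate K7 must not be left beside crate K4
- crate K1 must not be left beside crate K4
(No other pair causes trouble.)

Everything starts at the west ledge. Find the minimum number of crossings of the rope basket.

15

Counting alone: the guide can take at most 1 across per trip to the east ledge, so moving all 7 needs at least 7 loaded trips out, with a return between consecutive ones — at least 13 crossings.
The safety rule pushes this higher. Following every safe sequence of crossings, the most of the 7 that can be at the east ledge as the rope basket arrives there on crossing 13 is 6 — never all 7.
So no plan with fewer than 15 crossings exists, and this one achieves 15:
1. Guide goes to the east ledge with crate K4.  [the west ledge: crate K1, crate K5, crate K7, crate M2, crate M3, crate R6 | the east ledge: crate K4]
2. Guide goes back to the west ledge alone.  [the west ledge: crate K1, crate K5, crate K7, crate M2, crate M3, crate R6 | the east ledge: crate K4]
3. Guide goes to the east ledge with crate M2.  [the west ledge: crate K1, crate K5, crate K7, crate M3, crate R6 | the east ledge: crate K4, crate M2]
4. Guide goes back to the west ledge alone.  [the west ledge: crate K1, crate K5, crate K7, crate M3, crate R6 | the east ledge: crate K4, crate M2]
5. Guide goes to the east ledge with crate K7.  [the west ledge: crate K1, crate K5, crate M3, crate R6 | the east ledge: crate K4, crate K7, crate M2]
6. Guide goes back to the west ledge with crate K4.  [the west ledge: crate K1, crate K4, crate K5, crate M3, crate R6 | the east ledge: crate K7, crate M2]
7. Guide goes to the east ledge with crate K1.  [the west ledge: crate K4, crate K5, crate M3, crate R6 | the east ledge: crate K1, crate K7, crate M2]
8. Guide goes back to the west ledge alone.  [the west ledge: crate K4, crate K5, crate M3, crate R6 | the east ledge: crate K1, crate K7, crate M2]
9. Guide goes to the east ledge with crate M3.  [the west ledge: crate K4, crate K5, crate R6 | the east ledge: crate K1, crate K7, crate M2, crate M3]
10. Guide goes back to the west ledge alone.  [the west ledge: crate K4, crate K5, crate R6 | the east ledge: crate K1, crate K7, crate M2, crate M3]
11. Guide goes to the east ledge with crate K5.  [the west ledge: crate K4, crate R6 | the east ledge: crate K1, crate K5, crate K7, crate M2, crate M3]
12. Guide goes back to the west ledge alone.  [the west ledge: crate K4, crate R6 | the east ledge: crate K1, crate K5, crate K7, crate M2, crate M3]
13. Guide goes to the east ledge with crate R6.  [the west ledge: crate K4 | the east ledge: crate K1, crate K5, crate K7, crate M2, crate M3, crate R6]
14. Guide goes back to the west ledge alone.  [the west ledge: crate K4 | the east ledge: crate K1, crate K5, crate K7, crate M2, crate M3, crate R6]
15. Guide goes to the east ledge with crate K4.  [the west ledge: — | the east ledge: crate K1, crate K4, crate K5, crate K7, crate M2, crate M3, crate R6]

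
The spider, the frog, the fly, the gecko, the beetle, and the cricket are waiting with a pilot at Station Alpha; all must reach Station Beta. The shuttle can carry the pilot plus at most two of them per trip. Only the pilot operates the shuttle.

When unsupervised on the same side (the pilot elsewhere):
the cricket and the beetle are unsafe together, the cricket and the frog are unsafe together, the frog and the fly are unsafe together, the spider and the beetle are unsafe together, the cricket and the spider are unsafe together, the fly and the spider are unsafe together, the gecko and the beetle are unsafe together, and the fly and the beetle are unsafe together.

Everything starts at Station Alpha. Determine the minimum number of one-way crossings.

impossible

Whatever the first load, the items left behind include a forbidden pair without the pilot. No opening move is safe, so no plan exists.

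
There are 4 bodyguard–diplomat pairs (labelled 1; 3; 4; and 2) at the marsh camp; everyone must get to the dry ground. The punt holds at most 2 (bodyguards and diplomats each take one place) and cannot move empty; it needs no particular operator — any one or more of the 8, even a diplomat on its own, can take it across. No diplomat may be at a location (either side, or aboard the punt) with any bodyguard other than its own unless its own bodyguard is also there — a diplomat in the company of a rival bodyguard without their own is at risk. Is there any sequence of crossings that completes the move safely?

Following every safe sequence of crossings from the start, the most of the 8 that can be at the dry ground as the punt arrives there on crossings 1, 3, 5 is 2, 3, 4 respectively; the best ever achieved is 4 of 8.
From crossing 7 on, no configuration arises that was not already reachable earlier: only 44 distinct safe configurations (who is on which side, and where the punt is) can ever be reached, none of them has everyone across, and every continuation just revisits them. So no valid plan exists.

No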